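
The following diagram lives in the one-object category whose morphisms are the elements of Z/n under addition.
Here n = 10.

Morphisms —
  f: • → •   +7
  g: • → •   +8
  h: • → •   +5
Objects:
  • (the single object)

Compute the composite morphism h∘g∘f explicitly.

Answer: +0

Work:
  0 +7≡7 +8≡5 +5≡0  (mod 10)
composite: +0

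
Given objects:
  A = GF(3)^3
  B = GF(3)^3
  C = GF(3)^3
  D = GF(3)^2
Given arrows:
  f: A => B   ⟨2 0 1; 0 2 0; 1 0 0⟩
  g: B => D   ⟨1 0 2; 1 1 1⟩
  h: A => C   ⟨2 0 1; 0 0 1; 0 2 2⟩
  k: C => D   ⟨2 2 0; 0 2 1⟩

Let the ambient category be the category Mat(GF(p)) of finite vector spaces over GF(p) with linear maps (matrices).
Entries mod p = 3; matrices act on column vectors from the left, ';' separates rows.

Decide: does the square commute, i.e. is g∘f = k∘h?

Path 1 = f;g:
  e0=⟨1,0,0⟩ f=>⟨2,0,1⟩ g=>⟨1,0⟩
  e1=⟨0,1,0⟩ f=>⟨0,2,0⟩ g=>⟨0,2⟩
  e2=⟨0,0,1⟩ f=>⟨1,0,0⟩ g=>⟨1,1⟩
  result₁ = ⟨1 0 1; 0 2 1⟩
Path 2 = h;k:
  e0=⟨1,0,0⟩ h=>⟨2,0,0⟩ k=>⟨1,0⟩
  e1=⟨0,1,0⟩ h=>⟨0,0,2⟩ k=>⟨0,2⟩
  e2=⟨0,0,1⟩ h=>⟨1,1,2⟩ k=>⟨1,1⟩
  result₂ = ⟨1 0 1; 0 2 1⟩
Equal? equal; square commutes

Answer: COMMUTES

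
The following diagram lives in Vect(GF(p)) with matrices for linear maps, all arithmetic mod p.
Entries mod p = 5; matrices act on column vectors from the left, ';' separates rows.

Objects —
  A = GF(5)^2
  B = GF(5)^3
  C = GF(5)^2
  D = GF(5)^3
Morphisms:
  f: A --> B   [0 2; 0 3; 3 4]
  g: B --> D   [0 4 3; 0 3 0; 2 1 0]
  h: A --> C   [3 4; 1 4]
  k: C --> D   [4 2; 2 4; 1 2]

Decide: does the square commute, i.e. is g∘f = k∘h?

1) trace f;g:
  e0=(1,0) f-->(0,0,3) g-->(4,0,0)
  e1=(0,1) f-->(2,3,4) g-->(4,4,2)
  result₁ = [4 4; 0 4; 0 2]
2) trace h;k:
  e0=(1,0) h-->(3,1) k-->(4,0,0)
  e1=(0,1) h-->(4,4) k-->(4,4,2)
  result₂ = [4 4; 0 4; 0 2]
Equal? same morphism ✓

Answer: COMMUTES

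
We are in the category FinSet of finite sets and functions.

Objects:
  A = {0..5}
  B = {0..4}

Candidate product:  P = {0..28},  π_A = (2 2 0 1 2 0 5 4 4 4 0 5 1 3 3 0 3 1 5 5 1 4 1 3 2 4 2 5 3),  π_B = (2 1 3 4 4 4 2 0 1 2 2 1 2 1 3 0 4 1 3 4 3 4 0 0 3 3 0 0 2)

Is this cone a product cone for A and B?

Answer: NOT A VALID PRODUCT — |P|=29 ≠ |A|·|B|=30

Derivation:
|A|·|B| = 6·5 = 30;  |P| = 29
  → cardinalities differ; no bijection possible.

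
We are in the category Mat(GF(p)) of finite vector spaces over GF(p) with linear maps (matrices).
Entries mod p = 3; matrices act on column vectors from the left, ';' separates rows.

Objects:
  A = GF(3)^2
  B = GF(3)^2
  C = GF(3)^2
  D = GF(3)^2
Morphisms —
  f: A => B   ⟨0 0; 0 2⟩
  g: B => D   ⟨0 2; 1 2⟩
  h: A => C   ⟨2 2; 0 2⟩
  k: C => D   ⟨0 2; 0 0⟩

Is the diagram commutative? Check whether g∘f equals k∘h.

Path 1 = f;g:
  e0=(1,0) f=>(0,0) g=>(0,0)
  e1=(0,1) f=>(0,2) g=>(1,1)
  result₁ = ⟨0 1; 0 1⟩
Path 2 = h;k:
  e0=(1,0) h=>(2,0) k=>(0,0)
  e1=(0,1) h=>(2,2) k=>(1,0)
  result₂ = ⟨0 1; 0 0⟩
Equal? distinct morphisms ✗

Answer: DOES NOT COMMUTE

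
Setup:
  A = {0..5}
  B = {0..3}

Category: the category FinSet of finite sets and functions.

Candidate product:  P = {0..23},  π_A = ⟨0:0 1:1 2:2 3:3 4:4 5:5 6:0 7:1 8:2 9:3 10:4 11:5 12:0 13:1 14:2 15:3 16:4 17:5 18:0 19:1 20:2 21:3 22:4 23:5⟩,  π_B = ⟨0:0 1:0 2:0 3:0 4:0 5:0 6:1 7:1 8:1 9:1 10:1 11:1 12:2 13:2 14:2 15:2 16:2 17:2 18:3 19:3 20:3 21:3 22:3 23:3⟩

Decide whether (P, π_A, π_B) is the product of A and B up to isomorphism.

|A|·|B| = 6·4 = 24;  |P| = 24
Check the pairing map k ↦ (π_A(k), π_B(k)):
  0 : (0,0)
  1 : (1,0)
  2 : (2,0)
  3 : (3,0)
  4 : (4,0)
  5 : (5,0)
  6 : (0,1)
  7 : (1,1)
  8 : (2,1)
  9 : (3,1)
  10 : (4,1)
  11 : (5,1)
  12 : (0,2)
  13 : (1,2)
  14 : (2,2)
  15 : (3,2)
  16 : (4,2)
  17 : (5,2)
  18 : (0,3)
  19 : (1,3)
  20 : (2,3)
  21 : (3,3)
  22 : (4,3)
  23 : (5,3)
distinct pairs in image: 24 / 24 needed
  → bijection onto A×B; projections well-typed.

Answer: VALID PRODUCT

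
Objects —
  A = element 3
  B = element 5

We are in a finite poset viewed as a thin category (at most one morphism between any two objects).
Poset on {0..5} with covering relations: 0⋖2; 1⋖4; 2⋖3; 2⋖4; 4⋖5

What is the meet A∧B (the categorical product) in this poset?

Answer: A∧B = 2

Work:
Common predecessors of 3,5: {0,2}
  0 ≤ 2
  2 ≤ 2
glb = 2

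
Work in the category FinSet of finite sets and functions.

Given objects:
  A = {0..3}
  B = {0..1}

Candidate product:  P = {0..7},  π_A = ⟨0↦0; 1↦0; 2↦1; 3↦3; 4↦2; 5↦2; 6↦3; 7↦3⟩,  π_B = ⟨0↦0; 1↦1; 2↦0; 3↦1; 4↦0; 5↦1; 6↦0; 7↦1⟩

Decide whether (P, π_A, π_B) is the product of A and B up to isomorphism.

|A|·|B| = 4·2 = 8;  |P| = 8
Check the pairing map k ↦ (π_A(k), π_B(k)):
  0 ↦ (0,0)
  1 ↦ (0,1)
  2 ↦ (1,0)
  3 ↦ (3,1)
  4 ↦ (2,0)
  5 ↦ (2,1)
  6 ↦ (3,0)
  7 ↦ (3,1)  ✗ repeats pair of k=3
distinct pairs in image: 7 / 8 needed
  → (3,1) hit at k=3 and k=7

Answer: NOT A VALID PRODUCT — duplicate pair at indices 7,3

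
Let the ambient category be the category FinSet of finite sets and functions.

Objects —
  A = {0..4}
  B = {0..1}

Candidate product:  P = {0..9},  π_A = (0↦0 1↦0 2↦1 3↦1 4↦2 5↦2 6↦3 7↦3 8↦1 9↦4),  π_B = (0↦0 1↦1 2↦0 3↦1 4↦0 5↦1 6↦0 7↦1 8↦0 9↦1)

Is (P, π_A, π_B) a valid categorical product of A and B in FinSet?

|A|·|B| = 5·2 = 10;  |P| = 10
Check the pairing map k ↦ (π_A(k), π_B(k)):
  0 ↦ (0,0)
  1 ↦ (0,1)
  2 ↦ (1,0)
  3 ↦ (1,1)
  4 ↦ (2,0)
  5 ↦ (2,1)
  6 ↦ (3,0)
  7 ↦ (3,1)
  8 ↦ (1,0)  ✗ repeats pair of k=2
  9 ↦ (4,1)
distinct pairs in image: 9 / 10 needed
  → (1,0) hit at k=2 and k=8

Answer: NOT A VALID PRODUCT — duplicate pair at indices 2,8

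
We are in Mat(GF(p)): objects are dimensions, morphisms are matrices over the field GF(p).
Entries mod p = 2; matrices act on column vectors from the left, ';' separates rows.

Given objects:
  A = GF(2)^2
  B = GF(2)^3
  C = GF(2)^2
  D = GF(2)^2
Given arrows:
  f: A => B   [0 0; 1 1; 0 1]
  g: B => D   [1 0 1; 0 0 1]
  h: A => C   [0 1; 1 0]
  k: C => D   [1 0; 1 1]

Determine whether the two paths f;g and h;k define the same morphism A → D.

Answer: DOES NOT COMMUTE

Derivation:
Path 1 = f;g:
  e0=(1,0) f=>(0,1,0) g=>(0,0)
  e1=(0,1) f=>(0,1,1) g=>(1,1)
  result₁ = [0 1; 0 1]
Path 2 = h;k:
  e0=(1,0) h=>(0,1) k=>(0,1)
  e1=(0,1) h=>(1,0) k=>(1,1)
  result₂ = [0 1; 1 1]
Equal? NO — does not commute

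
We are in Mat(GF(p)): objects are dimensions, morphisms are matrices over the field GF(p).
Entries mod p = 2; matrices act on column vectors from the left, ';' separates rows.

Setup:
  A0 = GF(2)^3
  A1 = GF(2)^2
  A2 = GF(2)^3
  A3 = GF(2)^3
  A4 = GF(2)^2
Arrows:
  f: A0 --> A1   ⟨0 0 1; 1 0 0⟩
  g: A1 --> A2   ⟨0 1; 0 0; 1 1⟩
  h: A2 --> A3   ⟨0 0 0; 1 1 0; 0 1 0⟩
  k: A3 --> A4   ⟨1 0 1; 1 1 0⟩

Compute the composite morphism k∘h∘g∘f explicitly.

  e0=[1,0,0] f-->[0,1] g-->[1,0,1] h-->[0,1,0] k-->[0,1]
  e1=[0,1,0] f-->[0,0] g-->[0,0,0] h-->[0,0,0] k-->[0,0]
  e2=[0,0,1] f-->[1,0] g-->[0,0,1] h-->[0,0,0] k-->[0,0]
⟦path⟧: ⟨0 0 0; 1 0 0⟩

Answer: ⟨0 0 0; 1 0 0⟩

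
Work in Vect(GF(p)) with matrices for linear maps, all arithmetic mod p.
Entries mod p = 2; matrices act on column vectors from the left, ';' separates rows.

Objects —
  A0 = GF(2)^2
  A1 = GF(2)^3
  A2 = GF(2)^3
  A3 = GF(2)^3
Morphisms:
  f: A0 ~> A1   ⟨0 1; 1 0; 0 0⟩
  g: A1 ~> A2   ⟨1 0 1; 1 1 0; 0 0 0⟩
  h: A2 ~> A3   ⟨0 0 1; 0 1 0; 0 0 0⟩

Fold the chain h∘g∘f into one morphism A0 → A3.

  e0=(1,0) f~>(0,1,0) g~>(0,1,0) h~>(0,1,0)
  e1=(0,1) f~>(1,0,0) g~>(1,1,0) h~>(0,1,0)
composite: ⟨0 0; 1 1; 0 0⟩

Answer: ⟨0 0; 1 1; 0 0⟩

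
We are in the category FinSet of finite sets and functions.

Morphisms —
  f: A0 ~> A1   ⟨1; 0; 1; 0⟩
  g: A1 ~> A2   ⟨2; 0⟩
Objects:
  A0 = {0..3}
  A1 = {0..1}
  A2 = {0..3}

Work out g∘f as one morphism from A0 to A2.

Answer: ⟨0; 2; 0; 2⟩

Trace:
  0 f~>1 g~>0
  1 f~>0 g~>2
  2 f~>1 g~>0
  3 f~>0 g~>2
composite: ⟨0; 2; 0; 2⟩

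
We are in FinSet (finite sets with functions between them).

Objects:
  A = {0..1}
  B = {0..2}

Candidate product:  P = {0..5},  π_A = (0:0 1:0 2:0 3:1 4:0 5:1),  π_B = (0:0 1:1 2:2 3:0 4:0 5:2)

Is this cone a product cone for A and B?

Answer: NOT A VALID PRODUCT — duplicate pair at indices 0,4

Derivation:
|A|·|B| = 2·3 = 6;  |P| = 6
Check the pairing map k ↦ (π_A(k), π_B(k)):
  0 : (0,0)
  1 : (0,1)
  2 : (0,2)
  3 : (1,0)
  4 : (0,0)  ✗ repeats pair of k=0
  5 : (1,2)
distinct pairs in image: 5 / 6 needed
  → (0,0) hit at k=0 and k=4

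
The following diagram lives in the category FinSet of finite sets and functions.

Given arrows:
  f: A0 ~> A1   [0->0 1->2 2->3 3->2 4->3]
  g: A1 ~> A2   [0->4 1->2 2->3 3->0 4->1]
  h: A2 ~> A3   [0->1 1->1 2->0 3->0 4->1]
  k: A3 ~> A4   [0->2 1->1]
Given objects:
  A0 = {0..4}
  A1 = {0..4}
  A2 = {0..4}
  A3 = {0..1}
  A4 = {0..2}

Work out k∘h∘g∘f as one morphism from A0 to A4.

Answer: [0->1 1->2 2->1 3->2 4->1]

Work:
  0 f~>0 g~>4 h~>1 k~>1
  1 f~>2 g~>3 h~>0 k~>2
  2 f~>3 g~>0 h~>1 k~>1
  3 f~>2 g~>3 h~>0 k~>2
  4 f~>3 g~>0 h~>1 k~>1
composite: [0->1 1->2 2->1 3->2 4->1]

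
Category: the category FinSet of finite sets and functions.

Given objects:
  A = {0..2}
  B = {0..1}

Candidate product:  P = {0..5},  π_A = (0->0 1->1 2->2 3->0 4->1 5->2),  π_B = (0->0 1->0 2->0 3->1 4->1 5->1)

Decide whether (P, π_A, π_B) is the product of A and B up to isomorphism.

|A|·|B| = 3·2 = 6;  |P| = 6
Check the pairing map k ↦ (π_A(k), π_B(k)):
  0 -> (0,0)
  1 -> (1,0)
  2 -> (2,0)
  3 -> (0,1)
  4 -> (1,1)
  5 -> (2,1)
distinct pairs in image: 6 / 6 needed
  → bijection onto A×B; projections well-typed.

Answer: VALID PRODUCT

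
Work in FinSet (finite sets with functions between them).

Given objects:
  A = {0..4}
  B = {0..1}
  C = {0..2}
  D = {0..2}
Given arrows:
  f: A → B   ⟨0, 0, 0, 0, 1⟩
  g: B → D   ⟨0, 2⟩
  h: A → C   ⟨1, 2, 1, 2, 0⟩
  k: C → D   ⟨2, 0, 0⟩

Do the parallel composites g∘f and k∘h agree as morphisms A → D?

Answer: COMMUTES

Trace:
Path 1 = f;g:
  0 f→0 g→0
  1 f→0 g→0
  2 f→0 g→0
  3 f→0 g→0
  4 f→1 g→2
  ⟦path⟧₁ = ⟨0, 0, 0, 0, 2⟩
Path 2 = h;k:
  0 h→1 k→0
  1 h→2 k→0
  2 h→1 k→0
  3 h→2 k→0
  4 h→0 k→2
  ⟦path⟧₂ = ⟨0, 0, 0, 0, 2⟩
Equal? YES — commutes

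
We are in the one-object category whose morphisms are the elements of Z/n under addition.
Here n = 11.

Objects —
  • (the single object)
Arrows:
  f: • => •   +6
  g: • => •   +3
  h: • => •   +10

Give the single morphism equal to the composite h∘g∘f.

  0 +6≡6 +3≡9 +10≡8  (mod 11)
⟦path⟧: +8

Answer: +8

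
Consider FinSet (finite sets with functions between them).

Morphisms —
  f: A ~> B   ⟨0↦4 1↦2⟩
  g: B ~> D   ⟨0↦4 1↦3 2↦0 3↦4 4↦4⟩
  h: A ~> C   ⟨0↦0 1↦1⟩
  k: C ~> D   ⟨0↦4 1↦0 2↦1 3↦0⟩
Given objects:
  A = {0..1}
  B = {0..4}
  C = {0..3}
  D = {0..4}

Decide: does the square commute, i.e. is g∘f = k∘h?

Path 1 = f;g:
  0 f~>4 g~>4
  1 f~>2 g~>0
  result₁ = ⟨0↦4 1↦0⟩
Path 2 = h;k:
  0 h~>0 k~>4
  1 h~>1 k~>0
  result₂ = ⟨0↦4 1↦0⟩
Equal? YES — commutes

Answer: COMMUTES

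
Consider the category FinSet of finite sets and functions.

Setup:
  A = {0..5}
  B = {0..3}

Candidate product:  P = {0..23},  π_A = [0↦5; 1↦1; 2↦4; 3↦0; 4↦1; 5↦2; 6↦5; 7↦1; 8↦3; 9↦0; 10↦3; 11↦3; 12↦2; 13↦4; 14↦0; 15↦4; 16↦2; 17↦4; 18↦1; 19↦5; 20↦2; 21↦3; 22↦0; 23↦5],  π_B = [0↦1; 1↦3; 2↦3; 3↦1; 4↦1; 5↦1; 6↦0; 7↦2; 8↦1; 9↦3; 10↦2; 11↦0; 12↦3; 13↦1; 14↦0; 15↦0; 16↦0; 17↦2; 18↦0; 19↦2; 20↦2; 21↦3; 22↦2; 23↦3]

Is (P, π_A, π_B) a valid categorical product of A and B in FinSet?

Answer: VALID PRODUCT

Work:
|A|·|B| = 6·4 = 24;  |P| = 24
Check the pairing map k ↦ (π_A(k), π_B(k)):
  0 ↦ (5,1)
  1 ↦ (1,3)
  2 ↦ (4,3)
  3 ↦ (0,1)
  4 ↦ (1,1)
  5 ↦ (2,1)
  6 ↦ (5,0)
  7 ↦ (1,2)
  8 ↦ (3,1)
  9 ↦ (0,3)
  10 ↦ (3,2)
  11 ↦ (3,0)
  12 ↦ (2,3)
  13 ↦ (4,1)
  14 ↦ (0,0)
  15 ↦ (4,0)
  16 ↦ (2,0)
  17 ↦ (4,2)
  18 ↦ (1,0)
  19 ↦ (5,2)
  20 ↦ (2,2)
  21 ↦ (3,3)
  22 ↦ (0,2)
  23 ↦ (5,3)
distinct pairs in image: 24 / 24 needed
  → bijection onto A×B; projections well-typed.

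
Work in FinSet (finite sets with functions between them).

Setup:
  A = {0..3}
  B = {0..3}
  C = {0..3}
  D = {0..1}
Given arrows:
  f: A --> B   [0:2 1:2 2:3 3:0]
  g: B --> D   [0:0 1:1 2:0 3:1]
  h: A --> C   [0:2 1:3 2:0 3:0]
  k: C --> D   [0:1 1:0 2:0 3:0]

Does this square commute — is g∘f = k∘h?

Along f;g (path 1):
  0 f-->2 g-->0
  1 f-->2 g-->0
  2 f-->3 g-->1
  3 f-->0 g-->0
  result₁ = [0:0 1:0 2:1 3:0]
Along h;k (path 2):
  0 h-->2 k-->0
  1 h-->3 k-->0
  2 h-->0 k-->1
  3 h-->0 k-->1
  result₂ = [0:0 1:0 2:1 3:1]
Equal? NO — does not commute

Answer: DOES NOT COMMUTE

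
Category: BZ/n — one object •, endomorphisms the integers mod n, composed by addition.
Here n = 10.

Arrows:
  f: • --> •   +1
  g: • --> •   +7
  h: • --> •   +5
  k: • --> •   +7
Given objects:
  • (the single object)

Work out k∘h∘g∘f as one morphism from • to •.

Answer: +0

Derivation:
  0 +1≡1 +7≡8 +5≡3 +7≡0  (mod 10)
composite: +0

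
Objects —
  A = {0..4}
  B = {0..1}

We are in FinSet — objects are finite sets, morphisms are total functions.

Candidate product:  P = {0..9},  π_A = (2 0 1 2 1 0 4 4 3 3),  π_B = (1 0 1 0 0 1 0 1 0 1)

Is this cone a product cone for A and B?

|A|·|B| = 5·2 = 10;  |P| = 10
Check the pairing map k ↦ (π_A(k), π_B(k)):
  0 ↦ (2,1)
  1 ↦ (0,0)
  2 ↦ (1,1)
  3 ↦ (2,0)
  4 ↦ (1,0)
  5 ↦ (0,1)
  6 ↦ (4,0)
  7 ↦ (4,1)
  8 ↦ (3,0)
  9 ↦ (3,1)
distinct pairs in image: 10 / 10 needed
  → bijection onto A×B; projections well-typed.

Answer: VALID PRODUCT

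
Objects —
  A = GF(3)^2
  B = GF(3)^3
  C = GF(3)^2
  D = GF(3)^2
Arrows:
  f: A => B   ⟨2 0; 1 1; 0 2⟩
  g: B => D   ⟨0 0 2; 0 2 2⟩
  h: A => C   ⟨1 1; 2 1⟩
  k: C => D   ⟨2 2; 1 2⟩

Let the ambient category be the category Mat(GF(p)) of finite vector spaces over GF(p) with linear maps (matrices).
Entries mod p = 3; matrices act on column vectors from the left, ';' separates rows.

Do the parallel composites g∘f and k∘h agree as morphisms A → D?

Path 1 = f;g:
  e0=⟨1,0⟩ f=>⟨2,1,0⟩ g=>⟨0,2⟩
  e1=⟨0,1⟩ f=>⟨0,1,2⟩ g=>⟨1,0⟩
  result₁ = ⟨0 1; 2 0⟩
Path 2 = h;k:
  e0=⟨1,0⟩ h=>⟨1,2⟩ k=>⟨0,2⟩
  e1=⟨0,1⟩ h=>⟨1,1⟩ k=>⟨1,0⟩
  result₂ = ⟨0 1; 2 0⟩
Equal? same morphism ✓

Answer: COMMUTES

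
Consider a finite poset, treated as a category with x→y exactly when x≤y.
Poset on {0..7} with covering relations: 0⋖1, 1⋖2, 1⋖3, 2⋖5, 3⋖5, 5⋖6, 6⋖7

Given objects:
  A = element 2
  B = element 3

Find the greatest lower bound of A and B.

Common predecessors of 2,3: {0,1}
  0 ⊑ 1
  1 ⊑ 1
glb = 1

Answer: A∧B = 1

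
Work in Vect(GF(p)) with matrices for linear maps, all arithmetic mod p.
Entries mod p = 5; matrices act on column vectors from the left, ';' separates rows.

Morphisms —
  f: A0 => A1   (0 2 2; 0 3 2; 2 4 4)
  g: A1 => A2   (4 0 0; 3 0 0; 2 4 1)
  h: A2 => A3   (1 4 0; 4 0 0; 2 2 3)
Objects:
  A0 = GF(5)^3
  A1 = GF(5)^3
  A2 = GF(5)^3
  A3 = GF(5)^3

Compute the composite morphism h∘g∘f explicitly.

Answer: (0 2 2; 0 2 2; 1 3 1)

Work:
  e0=(1,0,0) f=>(0,0,2) g=>(0,0,2) h=>(0,0,1)
  e1=(0,1,0) f=>(2,3,4) g=>(3,1,0) h=>(2,2,3)
  e2=(0,0,1) f=>(2,2,4) g=>(3,1,1) h=>(2,2,1)
composite: (0 2 2; 0 2 2; 1 3 1)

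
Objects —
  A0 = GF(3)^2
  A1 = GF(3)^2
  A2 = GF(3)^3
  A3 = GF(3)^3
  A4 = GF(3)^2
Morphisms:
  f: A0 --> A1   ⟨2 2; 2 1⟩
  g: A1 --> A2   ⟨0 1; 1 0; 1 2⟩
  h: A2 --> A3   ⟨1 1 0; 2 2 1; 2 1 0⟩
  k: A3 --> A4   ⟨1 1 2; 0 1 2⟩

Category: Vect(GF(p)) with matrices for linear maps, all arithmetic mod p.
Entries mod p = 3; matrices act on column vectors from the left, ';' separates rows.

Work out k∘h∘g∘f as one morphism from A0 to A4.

  e0=(1,0) f-->(2,2) g-->(2,2,0) h-->(1,2,0) k-->(0,2)
  e1=(0,1) f-->(2,1) g-->(1,2,1) h-->(0,1,1) k-->(0,0)
composite: ⟨0 0; 2 0⟩

Answer: ⟨0 0; 2 0⟩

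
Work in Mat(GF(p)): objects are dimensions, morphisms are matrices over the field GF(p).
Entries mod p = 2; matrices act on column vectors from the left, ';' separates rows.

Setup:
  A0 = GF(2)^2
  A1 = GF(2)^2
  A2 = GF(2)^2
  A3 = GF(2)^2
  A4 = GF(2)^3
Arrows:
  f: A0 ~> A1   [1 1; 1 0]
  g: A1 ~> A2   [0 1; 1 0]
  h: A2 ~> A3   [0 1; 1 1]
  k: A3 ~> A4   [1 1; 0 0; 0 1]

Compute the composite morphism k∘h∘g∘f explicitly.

Answer: [1 0; 0 0; 0 1]

Derivation:
  e0=⟨1,0⟩ f~>⟨1,1⟩ g~>⟨1,1⟩ h~>⟨1,0⟩ k~>⟨1,0,0⟩
  e1=⟨0,1⟩ f~>⟨1,0⟩ g~>⟨0,1⟩ h~>⟨1,1⟩ k~>⟨0,0,1⟩
composite: [1 0; 0 0; 0 1]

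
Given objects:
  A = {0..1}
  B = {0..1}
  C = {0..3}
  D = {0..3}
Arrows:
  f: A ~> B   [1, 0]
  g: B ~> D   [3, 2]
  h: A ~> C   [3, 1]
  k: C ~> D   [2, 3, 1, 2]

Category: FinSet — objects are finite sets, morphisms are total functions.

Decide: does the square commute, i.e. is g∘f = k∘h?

Path 1 = f;g:
  0 f~>1 g~>2
  1 f~>0 g~>3
  result₁ = [2, 3]
Path 2 = h;k:
  0 h~>3 k~>2
  1 h~>1 k~>3
  result₂ = [2, 3]
Equal? equal; square commutes

Answer: COMMUTES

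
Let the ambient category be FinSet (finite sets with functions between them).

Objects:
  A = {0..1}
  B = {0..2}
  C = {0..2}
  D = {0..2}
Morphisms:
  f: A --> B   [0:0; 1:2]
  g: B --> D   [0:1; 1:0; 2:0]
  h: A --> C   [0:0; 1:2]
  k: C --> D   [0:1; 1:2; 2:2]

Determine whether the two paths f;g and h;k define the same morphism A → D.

Path 1 = f;g:
  0 f-->0 g-->1
  1 f-->2 g-->0
  ⟦path⟧₁ = [0:1; 1:0]
Path 2 = h;k:
  0 h-->0 k-->1
  1 h-->2 k-->2
  ⟦path⟧₂ = [0:1; 1:2]
Equal? NO — does not commute

Answer: DOES NOT COMMUTE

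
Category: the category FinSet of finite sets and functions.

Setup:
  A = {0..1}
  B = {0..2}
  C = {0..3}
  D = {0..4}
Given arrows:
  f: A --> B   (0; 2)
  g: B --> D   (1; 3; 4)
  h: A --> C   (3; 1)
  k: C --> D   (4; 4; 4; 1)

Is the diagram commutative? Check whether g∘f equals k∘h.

Answer: COMMUTES

Derivation:
1) trace f;g:
  0 f-->0 g-->1
  1 f-->2 g-->4
  ⟦path⟧₁ = (1; 4)
2) trace h;k:
  0 h-->3 k-->1
  1 h-->1 k-->4
  ⟦path⟧₂ = (1; 4)
Equal? YES — commutes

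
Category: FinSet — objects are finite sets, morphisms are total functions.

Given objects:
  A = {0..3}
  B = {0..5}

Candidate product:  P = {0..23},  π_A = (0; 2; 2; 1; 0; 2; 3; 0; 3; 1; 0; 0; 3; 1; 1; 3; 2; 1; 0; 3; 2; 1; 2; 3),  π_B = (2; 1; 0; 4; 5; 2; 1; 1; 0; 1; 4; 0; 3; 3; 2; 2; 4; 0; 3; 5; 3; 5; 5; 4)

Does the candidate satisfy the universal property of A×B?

Answer: VALID PRODUCT

Derivation:
|A|·|B| = 4·6 = 24;  |P| = 24
Check the pairing map k ↦ (π_A(k), π_B(k)):
  0 -> (0,2)
  1 -> (2,1)
  2 -> (2,0)
  3 -> (1,4)
  4 -> (0,5)
  5 -> (2,2)
  6 -> (3,1)
  7 -> (0,1)
  8 -> (3,0)
  9 -> (1,1)
  10 -> (0,4)
  11 -> (0,0)
  12 -> (3,3)
  13 -> (1,3)
  14 -> (1,2)
  15 -> (3,2)
  16 -> (2,4)
  17 -> (1,0)
  18 -> (0,3)
  19 -> (3,5)
  20 -> (2,3)
  21 -> (1,5)
  22 -> (2,5)
  23 -> (3,4)
distinct pairs in image: 24 / 24 needed
  → bijection onto A×B; projections well-typed.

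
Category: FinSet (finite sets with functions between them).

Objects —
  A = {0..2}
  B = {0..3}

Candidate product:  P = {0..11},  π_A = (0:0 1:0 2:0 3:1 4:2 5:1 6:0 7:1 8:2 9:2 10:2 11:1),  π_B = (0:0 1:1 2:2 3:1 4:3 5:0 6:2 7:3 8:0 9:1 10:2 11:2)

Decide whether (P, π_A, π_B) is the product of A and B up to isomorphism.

Answer: NOT A VALID PRODUCT — duplicate pair at indices 2,6

Trace:
|A|·|B| = 3·4 = 12;  |P| = 12
Check the pairing map k ↦ (π_A(k), π_B(k)):
  0 : (0,0)
  1 : (0,1)
  2 : (0,2)
  3 : (1,1)
  4 : (2,3)
  5 : (1,0)
  6 : (0,2)  ✗ repeats pair of k=2
  7 : (1,3)
  8 : (2,0)
  9 : (2,1)
  10 : (2,2)
  11 : (1,2)
distinct pairs in image: 11 / 12 needed
  → (0,2) hit at k=2 and k=6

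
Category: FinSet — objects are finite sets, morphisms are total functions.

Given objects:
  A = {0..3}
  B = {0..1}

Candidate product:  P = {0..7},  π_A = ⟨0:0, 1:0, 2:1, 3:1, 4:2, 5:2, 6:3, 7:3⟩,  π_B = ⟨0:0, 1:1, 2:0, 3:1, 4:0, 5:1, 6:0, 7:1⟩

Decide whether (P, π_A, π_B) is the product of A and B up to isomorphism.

|A|·|B| = 4·2 = 8;  |P| = 8
Check the pairing map k ↦ (π_A(k), π_B(k)):
  0 : (0,0)
  1 : (0,1)
  2 : (1,0)
  3 : (1,1)
  4 : (2,0)
  5 : (2,1)
  6 : (3,0)
  7 : (3,1)
distinct pairs in image: 8 / 8 needed
  → bijection onto A×B; projections well-typed.

Answer: VALID PRODUCT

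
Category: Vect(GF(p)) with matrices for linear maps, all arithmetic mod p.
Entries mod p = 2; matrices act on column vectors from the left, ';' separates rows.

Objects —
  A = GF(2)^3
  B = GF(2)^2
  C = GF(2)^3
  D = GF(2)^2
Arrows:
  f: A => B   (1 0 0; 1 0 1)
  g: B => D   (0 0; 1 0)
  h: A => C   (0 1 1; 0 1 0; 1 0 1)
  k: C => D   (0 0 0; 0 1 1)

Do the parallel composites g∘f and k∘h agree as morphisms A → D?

1) trace f;g:
  e0=(1,0,0) f=>(1,1) g=>(0,1)
  e1=(0,1,0) f=>(0,0) g=>(0,0)
  e2=(0,0,1) f=>(0,1) g=>(0,0)
  composite₁ = (0 0 0; 1 0 0)
2) trace h;k:
  e0=(1,0,0) h=>(0,0,1) k=>(0,1)
  e1=(0,1,0) h=>(1,1,0) k=>(0,1)
  e2=(0,0,1) h=>(1,0,1) k=>(0,1)
  composite₂ = (0 0 0; 1 1 1)
Equal? differ; not commutative

Answer: DOES NOT COMMUTE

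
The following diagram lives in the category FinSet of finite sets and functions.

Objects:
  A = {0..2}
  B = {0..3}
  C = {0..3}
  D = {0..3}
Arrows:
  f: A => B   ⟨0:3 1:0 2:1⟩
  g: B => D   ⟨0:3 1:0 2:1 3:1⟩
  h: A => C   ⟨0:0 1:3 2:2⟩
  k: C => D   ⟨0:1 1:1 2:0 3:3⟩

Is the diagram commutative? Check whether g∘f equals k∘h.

Path 1 = f;g:
  0 f=>3 g=>1
  1 f=>0 g=>3
  2 f=>1 g=>0
  ⟦path⟧₁ = ⟨0:1 1:3 2:0⟩
Path 2 = h;k:
  0 h=>0 k=>1
  1 h=>3 k=>3
  2 h=>2 k=>0
  ⟦path⟧₂ = ⟨0:1 1:3 2:0⟩
Equal? YES — commutes

Answer: COMMUTES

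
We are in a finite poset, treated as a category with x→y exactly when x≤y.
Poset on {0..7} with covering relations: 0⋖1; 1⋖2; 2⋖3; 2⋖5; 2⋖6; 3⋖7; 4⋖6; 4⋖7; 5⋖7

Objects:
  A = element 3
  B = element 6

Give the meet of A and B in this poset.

Lower bounds of A=3 and B=6: {0,1,2}
  0 ⊑ 2
  1 ⊑ 2
  2 ⊑ 2
glb = 2

Answer: A∧B = 2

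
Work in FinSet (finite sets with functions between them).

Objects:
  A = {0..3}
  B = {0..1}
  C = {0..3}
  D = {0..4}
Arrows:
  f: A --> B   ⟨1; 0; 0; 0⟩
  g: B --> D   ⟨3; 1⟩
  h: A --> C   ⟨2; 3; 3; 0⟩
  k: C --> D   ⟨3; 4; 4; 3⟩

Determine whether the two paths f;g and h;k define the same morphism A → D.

Along f;g (path 1):
  0 f-->1 g-->1
  1 f-->0 g-->3
  2 f-->0 g-->3
  3 f-->0 g-->3
  result₁ = ⟨1; 3; 3; 3⟩
Along h;k (path 2):
  0 h-->2 k-->4
  1 h-->3 k-->3
  2 h-->3 k-->3
  3 h-->0 k-->3
  result₂ = ⟨4; 3; 3; 3⟩
Equal? differ; not commutative

Answer: DOES NOT COMMUTE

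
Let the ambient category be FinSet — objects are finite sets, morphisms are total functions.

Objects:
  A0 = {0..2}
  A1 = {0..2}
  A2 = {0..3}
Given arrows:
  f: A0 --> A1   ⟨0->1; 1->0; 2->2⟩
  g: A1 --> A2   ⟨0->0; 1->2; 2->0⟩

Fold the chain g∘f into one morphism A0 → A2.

  0 f-->1 g-->2
  1 f-->0 g-->0
  2 f-->2 g-->0
composite: ⟨0->2; 1->0; 2->0⟩

Answer: ⟨0->2; 1->0; 2->0⟩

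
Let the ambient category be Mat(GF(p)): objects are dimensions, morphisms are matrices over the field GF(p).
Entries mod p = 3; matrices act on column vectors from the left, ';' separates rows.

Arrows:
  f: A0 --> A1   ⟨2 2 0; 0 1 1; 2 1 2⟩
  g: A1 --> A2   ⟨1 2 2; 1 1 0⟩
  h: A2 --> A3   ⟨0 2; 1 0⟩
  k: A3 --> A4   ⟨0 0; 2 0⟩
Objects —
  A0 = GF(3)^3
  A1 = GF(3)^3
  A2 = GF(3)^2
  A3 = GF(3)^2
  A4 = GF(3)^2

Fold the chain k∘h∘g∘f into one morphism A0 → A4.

Answer: ⟨0 0 0; 2 0 1⟩

Trace:
  e0=(1,0,0) f-->(2,0,2) g-->(0,2) h-->(1,0) k-->(0,2)
  e1=(0,1,0) f-->(2,1,1) g-->(0,0) h-->(0,0) k-->(0,0)
  e2=(0,0,1) f-->(0,1,2) g-->(0,1) h-->(2,0) k-->(0,1)
⟦path⟧: ⟨0 0 0; 2 0 1⟩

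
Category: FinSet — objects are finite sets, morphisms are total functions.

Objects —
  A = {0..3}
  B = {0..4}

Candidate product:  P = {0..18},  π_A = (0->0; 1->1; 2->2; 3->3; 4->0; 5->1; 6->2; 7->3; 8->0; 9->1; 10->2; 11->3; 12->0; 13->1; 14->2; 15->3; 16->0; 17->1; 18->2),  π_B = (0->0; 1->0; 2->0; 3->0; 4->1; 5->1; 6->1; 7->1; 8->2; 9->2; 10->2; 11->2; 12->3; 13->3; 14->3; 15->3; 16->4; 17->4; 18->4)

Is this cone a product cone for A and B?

|A|·|B| = 4·5 = 20;  |P| = 19
  → cardinalities differ; no bijection possible.

Answer: NOT A VALID PRODUCT — |P|=19 ≠ |A|·|B|=20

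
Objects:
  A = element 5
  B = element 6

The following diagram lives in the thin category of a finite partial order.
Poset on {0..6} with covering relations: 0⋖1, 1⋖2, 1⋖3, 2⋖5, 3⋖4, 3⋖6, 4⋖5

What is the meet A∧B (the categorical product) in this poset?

Common predecessors of 5,6: {0,1,3}
  0 <= 3
  1 <= 3
  3 <= 3
glb = 3

Answer: A∧B = 3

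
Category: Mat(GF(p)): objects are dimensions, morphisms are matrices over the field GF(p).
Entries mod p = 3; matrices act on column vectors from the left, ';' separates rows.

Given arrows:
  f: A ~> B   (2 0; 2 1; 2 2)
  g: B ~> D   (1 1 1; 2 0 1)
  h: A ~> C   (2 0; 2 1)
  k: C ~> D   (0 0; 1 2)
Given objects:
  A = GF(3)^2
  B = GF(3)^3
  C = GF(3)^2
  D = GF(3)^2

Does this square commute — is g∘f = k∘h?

Path 1 = f;g:
  e0=⟨1,0⟩ f~>⟨2,2,2⟩ g~>⟨0,0⟩
  e1=⟨0,1⟩ f~>⟨0,1,2⟩ g~>⟨0,2⟩
  ⟦path⟧₁ = (0 0; 0 2)
Path 2 = h;k:
  e0=⟨1,0⟩ h~>⟨2,2⟩ k~>⟨0,0⟩
  e1=⟨0,1⟩ h~>⟨0,1⟩ k~>⟨0,2⟩
  ⟦path⟧₂ = (0 0; 0 2)
Equal? equal; square commutes

Answer: COMMUTES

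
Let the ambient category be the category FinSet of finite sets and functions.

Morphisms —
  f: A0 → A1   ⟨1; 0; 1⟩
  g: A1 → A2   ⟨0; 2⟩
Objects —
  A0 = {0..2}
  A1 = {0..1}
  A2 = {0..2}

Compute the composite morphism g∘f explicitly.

  0 f→1 g→2
  1 f→0 g→0
  2 f→1 g→2
result: ⟨2; 0; 2⟩

Answer: ⟨2; 0; 2⟩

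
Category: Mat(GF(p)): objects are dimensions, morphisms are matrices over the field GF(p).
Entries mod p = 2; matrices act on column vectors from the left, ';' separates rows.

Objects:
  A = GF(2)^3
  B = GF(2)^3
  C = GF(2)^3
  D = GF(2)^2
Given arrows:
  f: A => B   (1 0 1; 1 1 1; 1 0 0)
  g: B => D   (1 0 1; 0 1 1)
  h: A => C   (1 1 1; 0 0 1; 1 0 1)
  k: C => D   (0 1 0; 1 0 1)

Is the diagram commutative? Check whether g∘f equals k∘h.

Answer: DOES NOT COMMUTE

Derivation:
Along f;g (path 1):
  e0=[1,0,0] f=>[1,1,1] g=>[0,0]
  e1=[0,1,0] f=>[0,1,0] g=>[0,1]
  e2=[0,0,1] f=>[1,1,0] g=>[1,1]
  result₁ = (0 0 1; 0 1 1)
Along h;k (path 2):
  e0=[1,0,0] h=>[1,0,1] k=>[0,0]
  e1=[0,1,0] h=>[1,0,0] k=>[0,1]
  e2=[0,0,1] h=>[1,1,1] k=>[1,0]
  result₂ = (0 0 1; 0 1 0)
Equal? distinct morphisms ✗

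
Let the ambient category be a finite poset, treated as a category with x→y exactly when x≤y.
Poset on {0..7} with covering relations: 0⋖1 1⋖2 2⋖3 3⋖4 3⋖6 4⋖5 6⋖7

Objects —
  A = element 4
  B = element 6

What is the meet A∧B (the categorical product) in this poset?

Answer: A∧B = 3

Work:
Lower bounds of A=4 and B=6: {0,1,2,3}
  0 ⊑ 3
  1 ⊑ 3
  2 ⊑ 3
  3 ⊑ 3
glb = 3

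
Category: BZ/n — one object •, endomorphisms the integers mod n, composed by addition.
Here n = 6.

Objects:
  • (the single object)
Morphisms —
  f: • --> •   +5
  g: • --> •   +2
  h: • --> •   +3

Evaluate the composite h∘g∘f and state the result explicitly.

  0 +5≡5 +2≡1 +3≡4  (mod 6)
⟦path⟧: +4

Answer: +4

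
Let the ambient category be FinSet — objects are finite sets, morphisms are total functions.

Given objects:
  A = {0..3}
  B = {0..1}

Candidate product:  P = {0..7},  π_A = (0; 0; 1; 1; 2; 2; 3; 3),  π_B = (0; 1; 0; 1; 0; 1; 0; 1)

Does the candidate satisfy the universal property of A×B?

|A|·|B| = 4·2 = 8;  |P| = 8
Check the pairing map k ↦ (π_A(k), π_B(k)):
  0 ↦ (0,0)
  1 ↦ (0,1)
  2 ↦ (1,0)
  3 ↦ (1,1)
  4 ↦ (2,0)
  5 ↦ (2,1)
  6 ↦ (3,0)
  7 ↦ (3,1)
distinct pairs in image: 8 / 8 needed
  → bijection onto A×B; projections well-typed.

Answer: VALID PRODUCT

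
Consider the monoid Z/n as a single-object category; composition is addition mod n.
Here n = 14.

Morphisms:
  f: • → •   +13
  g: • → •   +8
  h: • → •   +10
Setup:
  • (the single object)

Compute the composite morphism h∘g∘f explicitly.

  0 +13≡13 +8≡7 +10≡3  (mod 14)
composite: +3

Answer: +3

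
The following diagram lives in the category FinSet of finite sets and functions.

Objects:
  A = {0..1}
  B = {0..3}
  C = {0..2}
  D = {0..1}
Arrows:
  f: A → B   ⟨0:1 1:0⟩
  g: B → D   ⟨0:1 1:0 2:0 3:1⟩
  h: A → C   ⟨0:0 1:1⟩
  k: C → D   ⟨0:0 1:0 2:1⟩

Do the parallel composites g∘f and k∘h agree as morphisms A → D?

Answer: DOES NOT COMMUTE

Derivation:
Along f;g (path 1):
  0 f→1 g→0
  1 f→0 g→1
  ⟦path⟧₁ = ⟨0:0 1:1⟩
Along h;k (path 2):
  0 h→0 k→0
  1 h→1 k→0
  ⟦path⟧₂ = ⟨0:0 1:0⟩
Equal? NO — does not commute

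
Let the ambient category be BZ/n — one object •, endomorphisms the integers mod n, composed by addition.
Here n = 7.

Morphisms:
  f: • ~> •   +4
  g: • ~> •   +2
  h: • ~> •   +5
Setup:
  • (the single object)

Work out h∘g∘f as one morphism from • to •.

  0 +4≡4 +2≡6 +5≡4  (mod 7)
⟦path⟧: +4

Answer: +4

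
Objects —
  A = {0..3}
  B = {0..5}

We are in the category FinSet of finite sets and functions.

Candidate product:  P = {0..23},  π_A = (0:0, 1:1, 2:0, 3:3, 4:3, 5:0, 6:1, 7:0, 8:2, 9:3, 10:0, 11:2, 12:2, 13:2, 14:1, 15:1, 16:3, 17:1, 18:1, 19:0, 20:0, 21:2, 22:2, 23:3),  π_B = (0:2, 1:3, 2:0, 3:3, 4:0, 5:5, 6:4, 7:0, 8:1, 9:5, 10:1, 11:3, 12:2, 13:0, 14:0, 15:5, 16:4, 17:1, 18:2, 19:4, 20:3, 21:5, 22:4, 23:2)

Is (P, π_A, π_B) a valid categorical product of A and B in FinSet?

Answer: NOT A VALID PRODUCT — duplicate pair at indices 2,7

Work:
|A|·|B| = 4·6 = 24;  |P| = 24
Check the pairing map k ↦ (π_A(k), π_B(k)):
  0 : (0,2)
  1 : (1,3)
  2 : (0,0)
  3 : (3,3)
  4 : (3,0)
  5 : (0,5)
  6 : (1,4)
  7 : (0,0)  ✗ repeats pair of k=2
  8 : (2,1)
  9 : (3,5)
  10 : (0,1)
  11 : (2,3)
  12 : (2,2)
  13 : (2,0)
  14 : (1,0)
  15 : (1,5)
  16 : (3,4)
  17 : (1,1)
  18 : (1,2)
  19 : (0,4)
  20 : (0,3)
  21 : (2,5)
  22 : (2,4)
  23 : (3,2)
distinct pairs in image: 23 / 24 needed
  → (0,0) hit at k=2 and k=7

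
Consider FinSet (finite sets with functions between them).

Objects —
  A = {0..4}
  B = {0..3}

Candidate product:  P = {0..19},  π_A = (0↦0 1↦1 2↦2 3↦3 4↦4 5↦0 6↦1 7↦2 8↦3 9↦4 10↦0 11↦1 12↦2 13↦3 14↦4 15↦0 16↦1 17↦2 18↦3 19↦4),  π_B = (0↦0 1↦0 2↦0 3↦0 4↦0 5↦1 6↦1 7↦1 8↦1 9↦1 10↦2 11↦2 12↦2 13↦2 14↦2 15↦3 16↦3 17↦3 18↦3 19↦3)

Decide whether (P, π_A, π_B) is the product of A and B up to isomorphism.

|A|·|B| = 5·4 = 20;  |P| = 20
Check the pairing map k ↦ (π_A(k), π_B(k)):
  0 ↦ (0,0)
  1 ↦ (1,0)
  2 ↦ (2,0)
  3 ↦ (3,0)
  4 ↦ (4,0)
  5 ↦ (0,1)
  6 ↦ (1,1)
  7 ↦ (2,1)
  8 ↦ (3,1)
  9 ↦ (4,1)
  10 ↦ (0,2)
  11 ↦ (1,2)
  12 ↦ (2,2)
  13 ↦ (3,2)
  14 ↦ (4,2)
  15 ↦ (0,3)
  16 ↦ (1,3)
  17 ↦ (2,3)
  18 ↦ (3,3)
  19 ↦ (4,3)
distinct pairs in image: 20 / 20 needed
  → bijection onto A×B; projections well-typed.

Answer: VALID PRODUCT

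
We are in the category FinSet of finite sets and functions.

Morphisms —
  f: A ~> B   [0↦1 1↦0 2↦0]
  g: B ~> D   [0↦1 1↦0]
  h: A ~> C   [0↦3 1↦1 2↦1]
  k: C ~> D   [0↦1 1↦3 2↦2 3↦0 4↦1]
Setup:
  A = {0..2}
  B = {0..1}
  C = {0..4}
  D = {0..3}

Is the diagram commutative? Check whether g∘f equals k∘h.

1) trace f;g:
  0 f~>1 g~>0
  1 f~>0 g~>1
  2 f~>0 g~>1
  ⟦path⟧₁ = [0↦0 1↦1 2↦1]
2) trace h;k:
  0 h~>3 k~>0
  1 h~>1 k~>3
  2 h~>1 k~>3
  ⟦path⟧₂ = [0↦0 1↦3 2↦3]
Equal? NO — does not commute

Answer: DOES NOT COMMUTE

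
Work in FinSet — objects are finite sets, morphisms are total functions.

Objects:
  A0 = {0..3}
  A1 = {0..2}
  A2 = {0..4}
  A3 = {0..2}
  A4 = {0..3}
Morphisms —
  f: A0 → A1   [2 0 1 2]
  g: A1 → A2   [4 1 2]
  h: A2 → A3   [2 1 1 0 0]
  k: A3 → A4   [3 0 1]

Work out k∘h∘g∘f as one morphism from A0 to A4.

  0 f→2 g→2 h→1 k→0
  1 f→0 g→4 h→0 k→3
  2 f→1 g→1 h→1 k→0
  3 f→2 g→2 h→1 k→0
⟦path⟧: [0 3 0 0]

Answer: [0 3 0 0]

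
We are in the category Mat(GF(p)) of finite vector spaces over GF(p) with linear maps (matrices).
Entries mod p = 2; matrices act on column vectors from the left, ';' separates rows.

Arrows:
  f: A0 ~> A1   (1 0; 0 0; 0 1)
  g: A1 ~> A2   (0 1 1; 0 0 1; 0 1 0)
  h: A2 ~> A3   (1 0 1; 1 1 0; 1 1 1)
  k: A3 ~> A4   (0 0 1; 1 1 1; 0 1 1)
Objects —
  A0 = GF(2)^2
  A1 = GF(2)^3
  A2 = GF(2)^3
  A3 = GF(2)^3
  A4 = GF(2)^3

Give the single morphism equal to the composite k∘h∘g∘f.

Answer: (0 0; 0 1; 0 0)

Trace:
  e0=(1,0) f~>(1,0,0) g~>(0,0,0) h~>(0,0,0) k~>(0,0,0)
  e1=(0,1) f~>(0,0,1) g~>(1,1,0) h~>(1,0,0) k~>(0,1,0)
⟦path⟧: (0 0; 0 1; 0 0)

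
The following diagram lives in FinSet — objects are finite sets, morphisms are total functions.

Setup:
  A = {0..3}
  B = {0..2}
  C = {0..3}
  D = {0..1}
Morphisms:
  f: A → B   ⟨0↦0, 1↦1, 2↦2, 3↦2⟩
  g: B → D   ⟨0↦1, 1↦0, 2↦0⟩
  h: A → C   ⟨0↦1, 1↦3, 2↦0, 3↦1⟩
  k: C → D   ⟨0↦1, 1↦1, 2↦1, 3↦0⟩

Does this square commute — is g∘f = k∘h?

Answer: DOES NOT COMMUTE

Trace:
1) trace f;g:
  0 f→0 g→1
  1 f→1 g→0
  2 f→2 g→0
  3 f→2 g→0
  result₁ = ⟨0↦1, 1↦0, 2↦0, 3↦0⟩
2) trace h;k:
  0 h→1 k→1
  1 h→3 k→0
  2 h→0 k→1
  3 h→1 k→1
  result₂ = ⟨0↦1, 1↦0, 2↦1, 3↦1⟩
Equal? NO — does not commute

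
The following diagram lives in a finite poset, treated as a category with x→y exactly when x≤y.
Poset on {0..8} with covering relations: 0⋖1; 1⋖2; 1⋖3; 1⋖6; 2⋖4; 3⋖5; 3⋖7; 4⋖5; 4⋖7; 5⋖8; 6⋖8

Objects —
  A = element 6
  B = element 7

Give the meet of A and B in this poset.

Answer: A∧B = 1

Work:
Lower bounds of A=6 and B=7: {0,1}
  0 ≤ 1
  1 ≤ 1
glb = 1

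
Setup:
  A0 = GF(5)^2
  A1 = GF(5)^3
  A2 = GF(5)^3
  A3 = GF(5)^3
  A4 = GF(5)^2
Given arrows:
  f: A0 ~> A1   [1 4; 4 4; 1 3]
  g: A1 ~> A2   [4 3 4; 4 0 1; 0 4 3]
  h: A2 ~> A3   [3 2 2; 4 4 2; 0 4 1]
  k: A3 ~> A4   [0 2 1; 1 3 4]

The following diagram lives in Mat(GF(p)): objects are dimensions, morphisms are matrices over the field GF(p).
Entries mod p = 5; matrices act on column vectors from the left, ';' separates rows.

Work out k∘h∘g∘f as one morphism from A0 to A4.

  e0=(1,0) f~>(1,4,1) g~>(0,0,4) h~>(3,3,4) k~>(0,3)
  e1=(0,1) f~>(4,4,3) g~>(0,4,0) h~>(3,1,1) k~>(3,0)
result: [0 3; 3 0]

Answer: [0 3; 3 0]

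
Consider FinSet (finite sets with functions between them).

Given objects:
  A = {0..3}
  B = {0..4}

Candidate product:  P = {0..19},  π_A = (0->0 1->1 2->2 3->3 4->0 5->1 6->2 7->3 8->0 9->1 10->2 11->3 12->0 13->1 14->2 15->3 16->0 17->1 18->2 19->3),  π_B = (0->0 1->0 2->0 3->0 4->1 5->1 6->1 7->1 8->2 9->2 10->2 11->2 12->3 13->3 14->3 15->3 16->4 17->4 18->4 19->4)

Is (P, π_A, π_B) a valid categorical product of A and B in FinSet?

Answer: VALID PRODUCT

Work:
|A|·|B| = 4·5 = 20;  |P| = 20
Check the pairing map k ↦ (π_A(k), π_B(k)):
  0 -> (0,0)
  1 -> (1,0)
  2 -> (2,0)
  3 -> (3,0)
  4 -> (0,1)
  5 -> (1,1)
  6 -> (2,1)
  7 -> (3,1)
  8 -> (0,2)
  9 -> (1,2)
  10 -> (2,2)
  11 -> (3,2)
  12 -> (0,3)
  13 -> (1,3)
  14 -> (2,3)
  15 -> (3,3)
  16 -> (0,4)
  17 -> (1,4)
  18 -> (2,4)
  19 -> (3,4)
distinct pairs in image: 20 / 20 needed
  → bijection onto A×B; projections well-typed.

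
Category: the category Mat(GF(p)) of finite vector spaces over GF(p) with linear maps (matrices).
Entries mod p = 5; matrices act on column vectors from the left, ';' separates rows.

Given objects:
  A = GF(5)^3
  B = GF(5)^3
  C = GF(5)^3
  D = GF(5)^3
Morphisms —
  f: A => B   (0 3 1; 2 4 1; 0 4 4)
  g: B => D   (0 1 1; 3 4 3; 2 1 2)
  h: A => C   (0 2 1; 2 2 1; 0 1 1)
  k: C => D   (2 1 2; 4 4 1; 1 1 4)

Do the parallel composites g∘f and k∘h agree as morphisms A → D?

Path 1 = f;g:
  e0=[1,0,0] f=>[0,2,0] g=>[2,3,2]
  e1=[0,1,0] f=>[3,4,4] g=>[3,2,3]
  e2=[0,0,1] f=>[1,1,4] g=>[0,4,1]
  ⟦path⟧₁ = (2 3 0; 3 2 4; 2 3 1)
Path 2 = h;k:
  e0=[1,0,0] h=>[0,2,0] k=>[2,3,2]
  e1=[0,1,0] h=>[2,2,1] k=>[3,2,3]
  e2=[0,0,1] h=>[1,1,1] k=>[0,4,1]
  ⟦path⟧₂ = (2 3 0; 3 2 4; 2 3 1)
Equal? equal; square commutes

Answer: COMMUTES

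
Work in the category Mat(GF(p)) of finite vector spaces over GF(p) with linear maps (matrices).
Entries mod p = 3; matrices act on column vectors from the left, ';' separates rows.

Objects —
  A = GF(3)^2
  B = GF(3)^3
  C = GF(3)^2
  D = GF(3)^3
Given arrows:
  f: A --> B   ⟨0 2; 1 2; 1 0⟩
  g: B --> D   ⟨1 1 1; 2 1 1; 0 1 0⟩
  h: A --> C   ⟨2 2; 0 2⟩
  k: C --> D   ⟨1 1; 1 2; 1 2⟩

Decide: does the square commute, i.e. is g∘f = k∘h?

Answer: DOES NOT COMMUTE

Work:
1) trace f;g:
  e0=(1,0) f-->(0,1,1) g-->(2,2,1)
  e1=(0,1) f-->(2,2,0) g-->(1,0,2)
  ⟦path⟧₁ = ⟨2 1; 2 0; 1 2⟩
2) trace h;k:
  e0=(1,0) h-->(2,0) k-->(2,2,2)
  e1=(0,1) h-->(2,2) k-->(1,0,0)
  ⟦path⟧₂ = ⟨2 1; 2 0; 2 0⟩
Equal? differ; not commutative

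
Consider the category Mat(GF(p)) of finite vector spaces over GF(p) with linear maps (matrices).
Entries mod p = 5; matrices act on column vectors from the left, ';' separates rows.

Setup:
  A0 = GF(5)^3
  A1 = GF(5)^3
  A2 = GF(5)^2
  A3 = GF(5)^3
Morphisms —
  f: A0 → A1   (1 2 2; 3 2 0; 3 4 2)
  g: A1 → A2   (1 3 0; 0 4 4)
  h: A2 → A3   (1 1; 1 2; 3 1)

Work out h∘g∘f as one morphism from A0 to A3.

  e0=⟨1,0,0⟩ f→⟨1,3,3⟩ g→⟨0,4⟩ h→⟨4,3,4⟩
  e1=⟨0,1,0⟩ f→⟨2,2,4⟩ g→⟨3,4⟩ h→⟨2,1,3⟩
  e2=⟨0,0,1⟩ f→⟨2,0,2⟩ g→⟨2,3⟩ h→⟨0,3,4⟩
composite: (4 2 0; 3 1 3; 4 3 4)

Answer: (4 2 0; 3 1 3; 4 3 4)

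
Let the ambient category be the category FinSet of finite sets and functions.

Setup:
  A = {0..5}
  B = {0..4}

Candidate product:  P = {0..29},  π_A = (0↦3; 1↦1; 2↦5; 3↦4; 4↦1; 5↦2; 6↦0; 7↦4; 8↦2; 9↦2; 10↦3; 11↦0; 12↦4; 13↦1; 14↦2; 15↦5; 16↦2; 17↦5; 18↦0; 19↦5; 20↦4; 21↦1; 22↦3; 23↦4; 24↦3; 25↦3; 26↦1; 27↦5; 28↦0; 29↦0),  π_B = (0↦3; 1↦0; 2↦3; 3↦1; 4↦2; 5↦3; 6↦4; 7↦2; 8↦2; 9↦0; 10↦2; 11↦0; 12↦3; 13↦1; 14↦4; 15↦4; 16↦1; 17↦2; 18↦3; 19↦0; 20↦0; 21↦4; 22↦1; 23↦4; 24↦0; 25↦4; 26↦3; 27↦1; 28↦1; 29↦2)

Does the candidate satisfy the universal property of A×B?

Answer: VALID PRODUCT

Trace:
|A|·|B| = 6·5 = 30;  |P| = 30
Check the pairing map k ↦ (π_A(k), π_B(k)):
  0 ↦ (3,3)
  1 ↦ (1,0)
  2 ↦ (5,3)
  3 ↦ (4,1)
  4 ↦ (1,2)
  5 ↦ (2,3)
  6 ↦ (0,4)
  7 ↦ (4,2)
  8 ↦ (2,2)
  9 ↦ (2,0)
  10 ↦ (3,2)
  11 ↦ (0,0)
  12 ↦ (4,3)
  13 ↦ (1,1)
  14 ↦ (2,4)
  15 ↦ (5,4)
  16 ↦ (2,1)
  17 ↦ (5,2)
  18 ↦ (0,3)
  19 ↦ (5,0)
  20 ↦ (4,0)
  21 ↦ (1,4)
  22 ↦ (3,1)
  23 ↦ (4,4)
  24 ↦ (3,0)
  25 ↦ (3,4)
  26 ↦ (1,3)
  27 ↦ (5,1)
  28 ↦ (0,1)
  29 ↦ (0,2)
distinct pairs in image: 30 / 30 needed
  → bijection onto A×B; projections well-typed.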